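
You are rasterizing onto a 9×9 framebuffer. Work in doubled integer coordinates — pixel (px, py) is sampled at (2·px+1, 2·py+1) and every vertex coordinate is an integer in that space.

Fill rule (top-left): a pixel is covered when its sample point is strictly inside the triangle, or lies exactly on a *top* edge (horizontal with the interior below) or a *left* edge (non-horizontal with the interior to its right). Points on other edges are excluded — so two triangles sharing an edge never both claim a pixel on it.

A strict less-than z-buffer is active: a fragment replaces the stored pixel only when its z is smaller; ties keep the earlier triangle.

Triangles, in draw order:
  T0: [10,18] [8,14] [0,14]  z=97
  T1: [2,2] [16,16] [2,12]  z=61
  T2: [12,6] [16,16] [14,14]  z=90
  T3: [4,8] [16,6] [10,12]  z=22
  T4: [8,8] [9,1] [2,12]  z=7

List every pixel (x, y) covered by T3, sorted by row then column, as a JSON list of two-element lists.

T0:
  2·area = 32  (B↔C swapped to make it positive)
  edge (10, 18)→(0, 14): d=(-10,-4) top-left  bias=+0
  edge (0, 14)→(8, 14): d=(8,0) top-left  bias=+0
  edge (8, 14)→(10, 18): d=(2,4) right/bottom  bias=-1
    (1,7)@(3, 15): e=[2,8,22] → #
    (2,7)@(5, 15): e=[10,8,14] → #
    (3,7)@(7, 15): e=[18,8,6] → #
    (4,7)@(9, 15): e=[26,8,-2] → ·
    (1,8)@(3, 17): e=[-18,24,26] → ·
    (2,8)@(5, 17): e=[-10,24,18] → ·
    (3,8)@(7, 17): e=[-2,24,10] → ·
    (4,8)@(9, 17): e=[6,24,2] → #
    (5,8)@(11, 17): e=[14,24,-6] → ·
  covered (4 px):
    · · · · · · · · ·
    · · · · · · · · ·
    · · · · · · · · ·
    · · · · · · · · ·
    · · · · · · · · ·
    · · · · · · · · ·
    · · · · · · · · ·
    · # # # · · · · ·
    · · · · # · · · ·
T1:
  2·area = 140
  edge (2, 2)→(16, 16): d=(14,14) right/bottom  bias=-1
  edge (16, 16)→(2, 12): d=(-14,-4) top-left  bias=+0
  edge (2, 12)→(2, 2): d=(0,-10) top-left  bias=+0
    (0,0)@(1, 1): e=[0,150,-10] → ·  [on edge]
    (1,1)@(3, 3): e=[0,130,10] → ·  [on edge]
    (1,2)@(3, 5): e=[28,102,10] → #
    (2,2)@(5, 5): e=[0,110,30] → ·  [on edge]
    (1,3)@(3, 7): e=[56,74,10] → #
    (2,3)@(5, 7): e=[28,82,30] → #
    (3,3)@(7, 7): e=[0,90,50] → ·  [on edge]
    (1,4)@(3, 9): e=[84,46,10] → #
    (3,4)@(7, 9): e=[28,62,50] → #
    (4,4)@(9, 9): e=[0,70,70] → ·  [on edge]
    (1,5)@(3, 11): e=[112,18,10] → #
    (4,5)@(9, 11): e=[28,42,70] → #
    (5,5)@(11, 11): e=[0,50,90] → ·  [on edge]
    (6,6)@(13, 13): e=[0,30,110] → ·  [on edge]
    (7,7)@(15, 15): e=[0,10,130] → ·  [on edge]
    (8,8)@(17, 17): e=[0,-10,150] → ·  [on edge]
  covered (14 px):
    · · · · · · · · ·
    · · · · · · · · ·
    · # · · · · · · ·
    · # # · · · · · ·
    · # # # · · · · ·
    · # # # # · · · ·
    · · · # # # · · ·
    · · · · · · # · ·
    · · · · · · · · ·
T2:
  2·area = 12
  edge (12, 6)→(16, 16): d=(4,10) right/bottom  bias=-1
  edge (16, 16)→(14, 14): d=(-2,-2) top-left  bias=+0
  edge (14, 14)→(12, 6): d=(-2,-8) top-left  bias=+0
    (0,0)@(1, 1): e=[90,0,-78] → ·  [on edge]
    (1,1)@(3, 3): e=[78,0,-66] → ·  [on edge]
    (2,2)@(5, 5): e=[66,0,-54] → ·  [on edge]
    (3,3)@(7, 7): e=[54,0,-42] → ·  [on edge]
    (4,4)@(9, 9): e=[42,0,-30] → ·  [on edge]
    (6,4)@(13, 9): e=[2,8,2] → #
    (7,4)@(15, 9): e=[-18,12,18] → ·
    (5,5)@(11, 11): e=[30,0,-18] → ·  [on edge]
    (6,5)@(13, 11): e=[10,4,-2] → ·
    (6,6)@(13, 13): e=[18,0,-6] → ·  [on edge]
    (7,7)@(15, 15): e=[6,0,6] → #  [on edge]
    (8,7)@(17, 15): e=[-14,4,22] → ·
    (8,8)@(17, 17): e=[-6,0,18] → ·  [on edge]
  covered (2 px):
    · · · · · · · · ·
    · · · · · · · · ·
    · · · · · · · · ·
    · · · · · · · · ·
    · · · · · · # · ·
    · · · · · · · · ·
    · · · · · · · · ·
    · · · · · · · # ·
    · · · · · · · · ·
T3:
  2·area = 60
  edge (4, 8)→(16, 6): d=(12,-2) top-left  bias=+0
  edge (16, 6)→(10, 12): d=(-6,6) right/bottom  bias=-1
  edge (10, 12)→(4, 8): d=(-6,-4) top-left  bias=+0
    (8,2)@(17, 5): e=[-10,0,70] → ·  [on edge]
    (5,3)@(11, 7): e=[2,24,34] → #
    (6,3)@(13, 7): e=[6,12,42] → #
    (7,3)@(15, 7): e=[10,0,50] → ·  [on edge]
    (3,4)@(7, 9): e=[18,36,6] → #
    (4,4)@(9, 9): e=[22,24,14] → #
    (6,4)@(13, 9): e=[30,0,30] → ·  [on edge]
    (3,5)@(7, 11): e=[42,24,-6] → ·
    (4,5)@(9, 11): e=[46,12,2] → #
    (5,5)@(11, 11): e=[50,0,10] → ·  [on edge]
    (4,6)@(9, 13): e=[70,0,-10] → ·  [on edge]
    (3,7)@(7, 15): e=[90,0,-30] → ·  [on edge]
    (2,8)@(5, 17): e=[110,0,-50] → ·  [on edge]
  covered (6 px):
    · · · · · · · · ·
    · · · · · · · · ·
    · · · · · · · · ·
    · · · · · # # · ·
    · · · # # # · · ·
    · · · · # · · · ·
    · · · · · · · · ·
    · · · · · · · · ·
    · · · · · · · · ·
T4:
  2·area = 38  (B↔C swapped to make it positive)
  edge (8, 8)→(2, 12): d=(-6,4) right/bottom  bias=-1
  edge (2, 12)→(9, 1): d=(7,-11) top-left  bias=+0
  edge (9, 1)→(8, 8): d=(-1,7) right/bottom  bias=-1
    (4,0)@(9, 1): e=[38,0,0] → ·  [on edge]
    (3,2)@(7, 5): e=[22,6,10] → #
    (4,2)@(9, 5): e=[14,28,-4] → ·
    (3,3)@(7, 7): e=[10,20,8] → #
    (4,3)@(9, 7): e=[2,42,-6] → ·
    (2,4)@(5, 9): e=[6,12,20] → #
    (3,4)@(7, 9): e=[-2,34,6] → ·
    (1,5)@(3, 11): e=[2,4,32] → #
    (2,5)@(5, 11): e=[-6,26,18] → ·
    (1,6)@(3, 13): e=[-10,18,30] → ·
    (3,7)@(7, 15): e=[-38,76,0] → ·  [on edge]
  covered (4 px):
    · · · · · · · · ·
    · · · · · · · · ·
    · · · # · · · · ·
    · · · # · · · · ·
    · · # · · · · · ·
    · # · · · · · · ·
    · · · · · · · · ·
    · · · · · · · · ·
    · · · · · · · · ·

Final: [[5,3],[6,3],[3,4],[4,4],[5,4],[4,5]]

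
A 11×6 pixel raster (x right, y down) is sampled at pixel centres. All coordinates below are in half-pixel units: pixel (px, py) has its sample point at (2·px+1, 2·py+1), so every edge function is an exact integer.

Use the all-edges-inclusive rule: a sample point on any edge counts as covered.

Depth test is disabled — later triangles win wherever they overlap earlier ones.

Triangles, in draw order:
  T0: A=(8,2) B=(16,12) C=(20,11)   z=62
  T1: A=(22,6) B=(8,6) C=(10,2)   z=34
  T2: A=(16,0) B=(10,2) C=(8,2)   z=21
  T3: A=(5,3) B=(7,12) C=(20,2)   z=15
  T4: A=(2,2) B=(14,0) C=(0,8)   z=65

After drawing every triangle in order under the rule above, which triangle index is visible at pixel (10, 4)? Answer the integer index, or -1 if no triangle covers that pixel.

T0:
  2·area = 48  (B↔C swapped to make it positive)
  edge (8, 2)→(20, 11): d=(12,9) inclusive
  edge (20, 11)→(16, 12): d=(-4,1) inclusive
  edge (16, 12)→(8, 2): d=(-8,-10) inclusive
    (4,1)@(9, 3): e=[3,43,2] → █
    (5,1)@(11, 3): e=[-15,41,22] → ·
    (4,2)@(9, 5): e=[27,35,-14] → ·
    (5,2)@(11, 5): e=[9,33,6] → █
    (6,2)@(13, 5): e=[-9,31,26] → ·
    (5,3)@(11, 7): e=[33,25,-10] → ·
    (6,3)@(13, 7): e=[15,23,10] → █
    (7,3)@(15, 7): e=[-3,21,30] → ·
    (6,4)@(13, 9): e=[39,15,-6] → ·
    (7,4)@(15, 9): e=[21,13,14] → █
    (8,4)@(17, 9): e=[3,11,34] → █
    (9,4)@(19, 9): e=[-15,9,54] → ·
  covered (7 px):
    · · · · · · · · · · ·
    · · · · █ · · · · · ·
    · · · · · █ · · · · ·
    · · · · · · █ · · · ·
    · · · · · · · █ █ · ·
    · · · · · · · · █ █ ·
T1:
  2·area = 56
  edge (22, 6)→(8, 6): d=(-14,0) inclusive
  edge (8, 6)→(10, 2): d=(2,-4) inclusive
  edge (10, 2)→(22, 6): d=(12,4) inclusive
    (3,0)@(7, 1): e=[70,-14,0] → ·  [on edge]
    (5,1)@(11, 3): e=[42,6,8] → █
    (6,1)@(13, 3): e=[42,14,0] → █  [on edge]
    (7,1)@(15, 3): e=[42,22,-8] → ·
    (4,2)@(9, 5): e=[14,2,40] → █
    (7,2)@(15, 5): e=[14,26,16] → █
    (8,2)@(17, 5): e=[14,34,8] → █
    (9,2)@(19, 5): e=[14,42,0] → █  [on edge]
    (10,2)@(21, 5): e=[14,50,-8] → ·
    (4,3)@(9, 7): e=[-14,6,64] → ·
    (5,3)@(11, 7): e=[-14,14,56] → ·
    (6,3)@(13, 7): e=[-14,22,48] → ·
  covered (8 px):
    · · · · · · · · · · ·
    · · · · · █ █ · · · ·
    · · · · █ █ █ █ █ █ ·
    · · · · · · · · · · ·
    · · · · · · · · · · ·
    · · · · · · · · · · ·
T2:
  2·area = 4
  edge (16, 0)→(10, 2): d=(-6,2) inclusive
  edge (10, 2)→(8, 2): d=(-2,0) inclusive
  edge (8, 2)→(16, 0): d=(8,-2) inclusive
    (6,0)@(13, 1): e=[0,2,2] → █  [on edge]
    (7,0)@(15, 1): e=[-4,2,6] → ·
    (3,1)@(7, 3): e=[0,-2,6] → ·  [on edge]
    (6,1)@(13, 3): e=[-12,-2,18] → ·
    (0,2)@(1, 5): e=[0,-6,10] → ·  [on edge]
  covered (1 px):
    · · · · · · █ · · · ·
    · · · · · · · · · · ·
    · · · · · · · · · · ·
    · · · · · · · · · · ·
    · · · · · · · · · · ·
    · · · · · · · · · · ·
T3:
  2·area = 137  (B↔C swapped to make it positive)
  edge (5, 3)→(20, 2): d=(15,-1) inclusive
  edge (20, 2)→(7, 12): d=(-13,10) inclusive
  edge (7, 12)→(5, 3): d=(-2,-9) inclusive
    (2,1)@(5, 3): e=[0,137,0] → █  [on edge]
    (3,1)@(7, 3): e=[2,117,18] → █
    (4,1)@(9, 3): e=[4,97,36] → █
    (5,1)@(11, 3): e=[6,77,54] → █
    (6,1)@(13, 3): e=[8,57,72] → █
    (7,1)@(15, 3): e=[10,37,90] → █
    (8,1)@(17, 3): e=[12,17,108] → █
    (9,1)@(19, 3): e=[14,-3,126] → ·
    (2,2)@(5, 5): e=[30,111,-4] → ·
    (3,2)@(7, 5): e=[32,91,14] → █
    (8,2)@(17, 5): e=[42,-9,104] → ·
    (3,3)@(7, 7): e=[62,65,10] → █
  covered (19 px):
    · · · · · · · · · · ·
    · · █ █ █ █ █ █ █ · ·
    · · · █ █ █ █ █ · · ·
    · · · █ █ █ █ · · · ·
    · · · █ █ · · · · · ·
    · · · █ · · · · · · ·
T4:
  2·area = 68
  edge (2, 2)→(14, 0): d=(12,-2) inclusive
  edge (14, 0)→(0, 8): d=(-14,8) inclusive
  edge (0, 8)→(2, 2): d=(2,-6) inclusive
    (4,0)@(9, 1): e=[2,26,40] → █
    (5,0)@(11, 1): e=[6,10,52] → █
    (6,0)@(13, 1): e=[10,-6,64] → ·
    (1,1)@(3, 3): e=[14,46,8] → █
    (2,1)@(5, 3): e=[18,30,20] → █
    (3,1)@(7, 3): e=[22,14,32] → █
    (4,1)@(9, 3): e=[26,-2,44] → ·
    (5,1)@(11, 3): e=[30,-18,56] → ·
    (0,2)@(1, 5): e=[34,34,0] → █  [on edge]
    (3,2)@(7, 5): e=[46,-14,36] → ·
    (0,3)@(1, 7): e=[58,6,4] → █
    (1,3)@(3, 7): e=[62,-10,16] → ·
  covered (9 px):
    · · · · █ █ · · · · ·
    · █ █ █ · · · · · · ·
    █ █ █ · · · · · · · ·
    █ · · · · · · · · · ·
    · · · · · · · · · · ·
    · · · · · · · · · · ·

Z-buffer (winner per pixel, '.' = empty):
  . . . . 4 4 2 . . . .
  . 4 4 4 3 3 3 3 3 . .
  4 4 4 3 3 3 3 3 1 1 .
  4 . . 3 3 3 3 . . . .
  . . . 3 3 . . 0 0 . .
  . . . 3 . . . . 0 0 .

Answer: -1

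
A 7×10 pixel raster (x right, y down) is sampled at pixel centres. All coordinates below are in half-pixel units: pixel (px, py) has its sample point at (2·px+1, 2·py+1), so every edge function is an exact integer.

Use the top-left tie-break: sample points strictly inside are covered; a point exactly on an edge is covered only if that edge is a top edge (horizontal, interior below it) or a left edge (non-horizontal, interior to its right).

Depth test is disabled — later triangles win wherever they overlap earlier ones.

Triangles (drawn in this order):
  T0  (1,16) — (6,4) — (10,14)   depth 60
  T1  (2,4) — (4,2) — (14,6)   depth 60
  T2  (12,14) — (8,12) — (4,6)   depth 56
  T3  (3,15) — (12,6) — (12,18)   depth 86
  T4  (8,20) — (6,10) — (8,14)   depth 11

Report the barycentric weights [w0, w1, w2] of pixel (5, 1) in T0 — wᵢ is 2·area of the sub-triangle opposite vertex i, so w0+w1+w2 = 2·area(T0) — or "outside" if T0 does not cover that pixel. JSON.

T0:
  2·area = 98
  edge (1, 16)→(6, 4): d=(5,-12) top-left  bias=+0
  edge (6, 4)→(10, 14): d=(4,10) right/bottom  bias=-1
  edge (10, 14)→(1, 16): d=(-9,2) right/bottom  bias=-1
    (2,3)@(5, 7): e=[3,22,73] → █
    (3,3)@(7, 7): e=[27,2,69] → █
    (4,3)@(9, 7): e=[51,-18,65] → ·
    (2,4)@(5, 9): e=[13,30,55] → █
    (4,4)@(9, 9): e=[61,-10,47] → ·
    (2,5)@(5, 11): e=[23,38,37] → █
    (4,5)@(9, 11): e=[71,-2,29] → ·
    (1,6)@(3, 13): e=[9,66,23] → █
    (4,6)@(9, 13): e=[81,6,11] → █
    (5,6)@(11, 13): e=[105,-14,7] → ·
    (1,7)@(3, 15): e=[19,74,5] → █
    (3,7)@(7, 15): e=[67,34,-3] → ·
  covered (12 px):
    · · · · · · ·
    · · · · · · ·
    · · · · · · ·
    · · █ █ · · ·
    · · █ █ · · ·
    · · █ █ · · ·
    · █ █ █ █ · ·
    · █ █ · · · ·
    · · · · · · ·
    · · · · · · ·
T1:
  2·area = 28
  edge (2, 4)→(4, 2): d=(2,-2) top-left  bias=+0
  edge (4, 2)→(14, 6): d=(10,4) right/bottom  bias=-1
  edge (14, 6)→(2, 4): d=(-12,-2) top-left  bias=+0
    (2,0)@(5, 1): e=[0,-14,42] → ·  [on edge]
    (1,1)@(3, 3): e=[0,14,14] → █  [on edge]
    (2,1)@(5, 3): e=[4,6,18] → █
    (3,1)@(7, 3): e=[8,-2,22] → ·
    (0,2)@(1, 5): e=[0,42,-14] → ·  [on edge]
    (1,2)@(3, 5): e=[4,34,-10] → ·
    (2,2)@(5, 5): e=[8,26,-6] → ·
    (4,2)@(9, 5): e=[16,10,2] → █
    (5,2)@(11, 5): e=[20,2,6] → █
    (6,2)@(13, 5): e=[24,-6,10] → ·
    (4,3)@(9, 7): e=[20,30,-22] → ·
    (5,3)@(11, 7): e=[24,22,-18] → ·
  covered (4 px):
    · · · · · · ·
    · █ █ · · · ·
    · · · · █ █ ·
    · · · · · · ·
    · · · · · · ·
    · · · · · · ·
    · · · · · · ·
    · · · · · · ·
    · · · · · · ·
    · · · · · · ·
T2:
  2·area = 16
  edge (12, 14)→(8, 12): d=(-4,-2) top-left  bias=+0
  edge (8, 12)→(4, 6): d=(-4,-6) top-left  bias=+0
  edge (4, 6)→(12, 14): d=(8,8) right/bottom  bias=-1
    (0,1)@(1, 3): e=[22,-6,0] → ·  [on edge]
    (1,2)@(3, 5): e=[18,-2,0] → ·  [on edge]
    (2,3)@(5, 7): e=[14,2,0] → ·  [on edge]
    (3,4)@(7, 9): e=[10,6,0] → ·  [on edge]
    (4,5)@(9, 11): e=[6,10,0] → ·  [on edge]
    (5,6)@(11, 13): e=[2,14,0] → ·  [on edge]
    (6,7)@(13, 15): e=[-2,18,0] → ·  [on edge]
  covered (0 px):
    · · · · · · ·
    · · · · · · ·
    · · · · · · ·
    · · · · · · ·
    · · · · · · ·
    · · · · · · ·
    · · · · · · ·
    · · · · · · ·
    · · · · · · ·
    · · · · · · ·
T3:
  2·area = 108
  edge (3, 15)→(12, 6): d=(9,-9) top-left  bias=+0
  edge (12, 6)→(12, 18): d=(0,12) right/bottom  bias=-1
  edge (12, 18)→(3, 15): d=(-9,-3) top-left  bias=+0
    (6,2)@(13, 5): e=[0,-12,120] → ·  [on edge]
    (5,3)@(11, 7): e=[0,12,96] → █  [on edge]
    (6,3)@(13, 7): e=[18,-12,102] → ·
    (4,4)@(9, 9): e=[0,36,72] → █  [on edge]
    (6,4)@(13, 9): e=[36,-12,84] → ·
    (3,5)@(7, 11): e=[0,60,48] → █  [on edge]
    (6,5)@(13, 11): e=[54,-12,66] → ·
    (2,6)@(5, 13): e=[0,84,24] → █  [on edge]
    (6,6)@(13, 13): e=[72,-12,48] → ·
    (1,7)@(3, 15): e=[0,108,0] → █  [on edge]
    (6,7)@(13, 15): e=[90,-12,30] → ·
    (0,8)@(1, 17): e=[0,132,-24] → ·  [on edge]
    (4,8)@(9, 17): e=[72,36,0] → █  [on edge]
  covered (17 px):
    · · · · · · ·
    · · · · · · ·
    · · · · · · ·
    · · · · · █ ·
    · · · · █ █ ·
    · · · █ █ █ ·
    · · █ █ █ █ ·
    · █ █ █ █ █ ·
    · · · · █ █ ·
    · · · · · · ·
T4:
  2·area = 12
  edge (8, 20)→(6, 10): d=(-2,-10) top-left  bias=+0
  edge (6, 10)→(8, 14): d=(2,4) right/bottom  bias=-1
  edge (8, 14)→(8, 20): d=(0,6) right/bottom  bias=-1
    (2,2)@(5, 5): e=[0,-6,18] → ·  [on edge]
    (3,6)@(7, 13): e=[4,2,6] → █
    (4,6)@(9, 13): e=[24,-6,-6] → ·
    (3,7)@(7, 15): e=[0,6,6] → █  [on edge]
    (4,7)@(9, 15): e=[20,-2,-6] → ·
    (3,8)@(7, 17): e=[-4,10,6] → ·
  covered (2 px):
    · · · · · · ·
    · · · · · · ·
    · · · · · · ·
    · · · · · · ·
    · · · · · · ·
    · · · · · · ·
    · · · █ · · ·
    · · · █ · · ·
    · · · · · · ·
    · · · · · · ·

Final: "outside"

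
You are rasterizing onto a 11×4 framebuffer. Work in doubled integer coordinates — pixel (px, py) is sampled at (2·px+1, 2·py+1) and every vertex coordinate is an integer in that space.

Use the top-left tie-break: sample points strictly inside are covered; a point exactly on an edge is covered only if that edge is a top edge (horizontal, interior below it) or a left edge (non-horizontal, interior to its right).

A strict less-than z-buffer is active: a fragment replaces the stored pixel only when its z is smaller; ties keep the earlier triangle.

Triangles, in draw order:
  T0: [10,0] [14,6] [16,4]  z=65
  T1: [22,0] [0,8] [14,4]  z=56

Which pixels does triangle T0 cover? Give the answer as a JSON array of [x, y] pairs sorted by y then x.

T0:
  2·area = 20  (B↔C swapped to make it positive)
  edge (10, 0)→(16, 4): d=(6,4) right/bottom  bias=-1
  edge (16, 4)→(14, 6): d=(-2,2) right/bottom  bias=-1
  edge (14, 6)→(10, 0): d=(-4,-6) top-left  bias=+0
    (5,0)@(11, 1): e=[2,16,2] → #
    (6,0)@(13, 1): e=[-6,12,14] → ·
    (9,0)@(19, 1): e=[-30,0,50] → ·  [on edge]
    (5,1)@(11, 3): e=[14,12,-6] → ·
    (6,1)@(13, 3): e=[6,8,6] → #
    (7,1)@(15, 3): e=[-2,4,18] → ·
    (8,1)@(17, 3): e=[-10,0,30] → ·  [on edge]
    (6,2)@(13, 5): e=[18,4,-2] → ·
    (7,2)@(15, 5): e=[10,0,10] → ·  [on edge]
    (6,3)@(13, 7): e=[30,0,-10] → ·  [on edge]
  covered (2 px):
    · · · · · # · · · · ·
    · · · · · · # · · · ·
    · · · · · · · · · · ·
    · · · · · · · · · · ·
T1:
  2·area = 24  (B↔C swapped to make it positive)
  edge (22, 0)→(14, 4): d=(-8,4) right/bottom  bias=-1
  edge (14, 4)→(0, 8): d=(-14,4) right/bottom  bias=-1
  edge (0, 8)→(22, 0): d=(22,-8) top-left  bias=+0
    (7,1)@(15, 3): e=[4,10,10] → #
    (8,1)@(17, 3): e=[-4,2,26] → ·
    (4,2)@(9, 5): e=[12,6,6] → #
    (5,2)@(11, 5): e=[4,-2,22] → ·
    (7,2)@(15, 5): e=[-12,-18,54] → ·
    (1,3)@(3, 7): e=[20,2,2] → #
    (2,3)@(5, 7): e=[12,-6,18] → ·
    (4,3)@(9, 7): e=[-4,-22,50] → ·
  covered (3 px):
    · · · · · · · · · · ·
    · · · · · · · # · · ·
    · · · · # · · · · · ·
    · # · · · · · · · · ·

Answer: [[5,0],[6,1]]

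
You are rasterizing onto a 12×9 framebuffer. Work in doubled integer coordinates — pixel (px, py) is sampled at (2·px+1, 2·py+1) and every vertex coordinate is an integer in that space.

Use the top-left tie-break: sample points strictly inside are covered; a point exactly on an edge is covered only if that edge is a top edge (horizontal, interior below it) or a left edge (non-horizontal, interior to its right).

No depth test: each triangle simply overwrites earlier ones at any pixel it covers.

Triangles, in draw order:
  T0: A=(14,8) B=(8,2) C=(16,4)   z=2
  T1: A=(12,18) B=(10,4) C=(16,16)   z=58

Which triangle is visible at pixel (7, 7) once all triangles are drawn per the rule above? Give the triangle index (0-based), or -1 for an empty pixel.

T0:
  2·area = 36
  edge (14, 8)→(8, 2): d=(-6,-6) top-left  bias=+0
  edge (8, 2)→(16, 4): d=(8,2) right/bottom  bias=-1
  edge (16, 4)→(14, 8): d=(-2,4) right/bottom  bias=-1
    (3,0)@(7, 1): e=[0,-6,42] → .  [on edge]
    (4,1)@(9, 3): e=[0,6,30] → X  [on edge]
    (5,1)@(11, 3): e=[12,2,22] → X
    (6,1)@(13, 3): e=[24,-2,14] → .
    (4,2)@(9, 5): e=[-12,22,26] → .
    (5,2)@(11, 5): e=[0,18,18] → X  [on edge]
    (6,2)@(13, 5): e=[12,14,10] → X
    (7,2)@(15, 5): e=[24,10,2] → X
    (8,2)@(17, 5): e=[36,6,-6] → .
    (5,3)@(11, 7): e=[-12,34,14] → .
    (6,3)@(13, 7): e=[0,30,6] → X  [on edge]
    (7,3)@(15, 7): e=[12,26,-2] → .
    (7,4)@(15, 9): e=[0,42,-6] → .  [on edge]
    (8,5)@(17, 11): e=[0,54,-18] → .  [on edge]
    (9,6)@(19, 13): e=[0,66,-30] → .  [on edge]
    (10,7)@(21, 15): e=[0,78,-42] → .  [on edge]
    (11,8)@(23, 17): e=[0,90,-54] → .  [on edge]
  covered (6 px):
    . . . . . . . . . . . .
    . . . . X X . . . . . .
    . . . . . X X X . . . .
    . . . . . . X . . . . .
    . . . . . . . . . . . .
    . . . . . . . . . . . .
    . . . . . . . . . . . .
    . . . . . . . . . . . .
    . . . . . . . . . . . .
T1:
  2·area = 60
  edge (12, 18)→(10, 4): d=(-2,-14) top-left  bias=+0
  edge (10, 4)→(16, 16): d=(6,12) right/bottom  bias=-1
  edge (16, 16)→(12, 18): d=(-4,2) right/bottom  bias=-1
    (5,3)@(11, 7): e=[8,6,46] → X
    (6,3)@(13, 7): e=[36,-18,42] → .
    (5,4)@(11, 9): e=[4,18,38] → X
    (6,4)@(13, 9): e=[32,-6,34] → .
    (5,5)@(11, 11): e=[0,30,30] → X  [on edge]
    (6,5)@(13, 11): e=[28,6,26] → X
    (7,5)@(15, 11): e=[56,-18,22] → .
    (5,6)@(11, 13): e=[-4,42,22] → .
    (6,6)@(13, 13): e=[24,18,18] → X
    (7,6)@(15, 13): e=[52,-6,14] → .
    (6,7)@(13, 15): e=[20,30,10] → X
    (7,7)@(15, 15): e=[48,6,6] → X
  covered (8 px):
    . . . . . . . . . . . .
    . . . . . . . . . . . .
    . . . . . . . . . . . .
    . . . . . X . . . . . .
    . . . . . X . . . . . .
    . . . . . X X . . . . .
    . . . . . . X . . . . .
    . . . . . . X X . . . .
    . . . . . . X . . . . .

Z-buffer (winner per pixel, '.' = empty):
  . . . . . . . . . . . .
  . . . . 0 0 . . . . . .
  . . . . . 0 0 0 . . . .
  . . . . . 1 0 . . . . .
  . . . . . 1 . . . . . .
  . . . . . 1 1 . . . . .
  . . . . . . 1 . . . . .
  . . . . . . 1 1 . . . .
  . . . . . . 1 . . . . .

Answer: 1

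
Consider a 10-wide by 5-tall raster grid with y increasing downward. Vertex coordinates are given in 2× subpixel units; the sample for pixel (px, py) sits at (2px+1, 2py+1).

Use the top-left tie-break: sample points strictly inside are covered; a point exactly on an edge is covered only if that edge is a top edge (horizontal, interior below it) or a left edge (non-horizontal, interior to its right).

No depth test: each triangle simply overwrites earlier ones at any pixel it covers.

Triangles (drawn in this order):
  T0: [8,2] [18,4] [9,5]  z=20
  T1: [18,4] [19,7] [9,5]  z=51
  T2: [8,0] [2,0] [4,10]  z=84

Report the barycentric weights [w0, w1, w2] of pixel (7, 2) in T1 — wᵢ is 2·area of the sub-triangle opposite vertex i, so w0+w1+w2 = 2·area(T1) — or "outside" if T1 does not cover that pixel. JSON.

T0:
  2·area = 28
  edge (8, 2)→(18, 4): d=(10,2) right/bottom  bias=-1
  edge (18, 4)→(9, 5): d=(-9,1) right/bottom  bias=-1
  edge (9, 5)→(8, 2): d=(-1,-3) top-left  bias=+0
    (1,0)@(3, 1): e=[0,42,-14] → .  [on edge]
    (4,1)@(9, 3): e=[8,18,2] → X
    (5,1)@(11, 3): e=[4,16,8] → X
    (6,1)@(13, 3): e=[0,14,14] → .  [on edge]
    (4,2)@(9, 5): e=[28,0,0] → .  [on edge]
    (5,2)@(11, 5): e=[24,-2,6] → .
  covered (2 px):
    . . . . . . . . . .
    . . . . X X . . . .
    . . . . . . . . . .
    . . . . . . . . . .
    . . . . . . . . . .
T1:
  2·area = 28
  edge (18, 4)→(19, 7): d=(1,3) right/bottom  bias=-1
  edge (19, 7)→(9, 5): d=(-10,-2) top-left  bias=+0
  edge (9, 5)→(18, 4): d=(9,-1) top-left  bias=+0
    (8,0)@(17, 1): e=[0,56,-28] → .  [on edge]
    (4,2)@(9, 5): e=[28,0,0] → X  [on edge]
    (5,2)@(11, 5): e=[22,4,2] → X
    (6,2)@(13, 5): e=[16,8,4] → X
    (7,2)@(15, 5): e=[10,12,6] → X
    (8,2)@(17, 5): e=[4,16,8] → X
    (9,2)@(19, 5): e=[-2,20,10] → .
    (4,3)@(9, 7): e=[30,-20,18] → .
    (5,3)@(11, 7): e=[24,-16,20] → .
    (6,3)@(13, 7): e=[18,-12,22] → .
    (7,3)@(15, 7): e=[12,-8,24] → .
    (8,3)@(17, 7): e=[6,-4,26] → .
    (9,3)@(19, 7): e=[0,0,28] → .  [on edge]
  covered (5 px):
    . . . . . . . . . .
    . . . . . . . . . .
    . . . . X X X X X .
    . . . . . . . . . .
    . . . . . . . . . .
T2:
  2·area = 60  (B↔C swapped to make it positive)
  edge (8, 0)→(4, 10): d=(-4,10) right/bottom  bias=-1
  edge (4, 10)→(2, 0): d=(-2,-10) top-left  bias=+0
  edge (2, 0)→(8, 0): d=(6,0) top-left  bias=+0
    (1,0)@(3, 1): e=[46,8,6] → X
    (2,0)@(5, 1): e=[26,28,6] → X
    (3,0)@(7, 1): e=[6,48,6] → X
    (4,0)@(9, 1): e=[-14,68,6] → .
    (1,1)@(3, 3): e=[38,4,18] → X
    (3,1)@(7, 3): e=[-2,44,18] → .
    (1,2)@(3, 5): e=[30,0,30] → X  [on edge]
    (3,2)@(7, 5): e=[-10,40,30] → .
    (1,3)@(3, 7): e=[22,-4,42] → .
    (2,3)@(5, 7): e=[2,16,42] → X
    (3,3)@(7, 7): e=[-18,36,42] → .
    (2,4)@(5, 9): e=[-6,12,54] → .
  covered (8 px):
    . X X X . . . . . .
    . X X . . . . . . .
    . X X . . . . . . .
    . . X . . . . . . .
    . . . . . . . . . .

Final: [12,6,10]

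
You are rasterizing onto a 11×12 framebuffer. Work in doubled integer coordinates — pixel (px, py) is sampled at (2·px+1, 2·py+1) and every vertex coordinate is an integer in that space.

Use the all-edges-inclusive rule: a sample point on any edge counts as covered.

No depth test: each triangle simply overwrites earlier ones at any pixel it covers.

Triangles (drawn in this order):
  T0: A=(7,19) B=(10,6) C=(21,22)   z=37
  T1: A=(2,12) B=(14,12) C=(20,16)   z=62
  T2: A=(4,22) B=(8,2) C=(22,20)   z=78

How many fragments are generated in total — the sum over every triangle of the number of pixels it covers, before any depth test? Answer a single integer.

T0:
  2·area = 191
  edge (7, 19)→(10, 6): d=(3,-13) inclusive
  edge (10, 6)→(21, 22): d=(11,16) inclusive
  edge (21, 22)→(7, 19): d=(-14,-3) inclusive
    (5,4)@(11, 9): e=[22,17,152] → #
    (6,4)@(13, 9): e=[48,-15,158] → ·
    (4,5)@(9, 11): e=[2,71,118] → #
    (6,5)@(13, 11): e=[54,7,130] → #
    (7,5)@(15, 11): e=[80,-25,136] → ·
    (4,6)@(9, 13): e=[8,93,90] → #
    (7,6)@(15, 13): e=[86,-3,108] → ·
    (4,7)@(9, 15): e=[14,115,62] → #
    (7,7)@(15, 15): e=[92,19,80] → #
    (8,7)@(17, 15): e=[118,-13,86] → ·
    (4,8)@(9, 17): e=[20,137,34] → #
    (8,8)@(17, 17): e=[124,9,58] → #
    (3,9)@(7, 19): e=[0,191,0] → #  [on edge]
  covered (24 px):
    · · · · · · · · · · ·
    · · · · · · · · · · ·
    · · · · · · · · · · ·
    · · · · · · · · · · ·
    · · · · · # · · · · ·
    · · · · # # # · · · ·
    · · · · # # # · · · ·
    · · · · # # # # · · ·
    · · · · # # # # # · ·
    · · · # # # # # # · ·
    · · · · · · · · # # ·
    · · · · · · · · · · ·
T1:
  2·area = 48
  edge (2, 12)→(14, 12): d=(12,0) inclusive
  edge (14, 12)→(20, 16): d=(6,4) inclusive
  edge (20, 16)→(2, 12): d=(-18,-4) inclusive
    (3,6)@(7, 13): e=[12,34,2] → #
    (4,6)@(9, 13): e=[12,26,10] → #
    (5,6)@(11, 13): e=[12,18,18] → #
    (6,6)@(13, 13): e=[12,10,26] → #
    (7,6)@(15, 13): e=[12,2,34] → #
    (8,6)@(17, 13): e=[12,-6,42] → ·
    (3,7)@(7, 15): e=[36,46,-34] → ·
    (4,7)@(9, 15): e=[36,38,-26] → ·
    (5,7)@(11, 15): e=[36,30,-18] → ·
    (6,7)@(13, 15): e=[36,22,-10] → ·
    (7,7)@(15, 15): e=[36,14,-2] → ·
    (8,7)@(17, 15): e=[36,6,6] → #
  covered (6 px):
    · · · · · · · · · · ·
    · · · · · · · · · · ·
    · · · · · · · · · · ·
    · · · · · · · · · · ·
    · · · · · · · · · · ·
    · · · · · · · · · · ·
    · · · # # # # # · · ·
    · · · · · · · · # · ·
    · · · · · · · · · · ·
    · · · · · · · · · · ·
    · · · · · · · · · · ·
    · · · · · · · · · · ·
T2:
  2·area = 352
  edge (4, 22)→(8, 2): d=(4,-20) inclusive
  edge (8, 2)→(22, 20): d=(14,18) inclusive
  edge (22, 20)→(4, 22): d=(-18,2) inclusive
    (4,2)@(9, 5): e=[32,24,296] → #
    (5,2)@(11, 5): e=[72,-12,292] → ·
    (3,3)@(7, 7): e=[0,88,264] → #  [on edge]
    (5,3)@(11, 7): e=[80,16,256] → #
    (6,3)@(13, 7): e=[120,-20,252] → ·
    (3,4)@(7, 9): e=[8,116,228] → #
    (6,4)@(13, 9): e=[128,8,216] → #
    (7,4)@(15, 9): e=[168,-28,212] → ·
    (3,5)@(7, 11): e=[16,144,192] → #
    (7,5)@(15, 11): e=[176,0,176] → #  [on edge]
    (8,5)@(17, 11): e=[216,-36,172] → ·
    (3,6)@(7, 13): e=[24,172,156] → #
    (2,8)@(5, 17): e=[0,264,88] → #  [on edge]
    (6,10)@(13, 21): e=[176,176,0] → #  [on edge]
  covered (46 px):
    · · · · · · · · · · ·
    · · · · · · · · · · ·
    · · · · # · · · · · ·
    · · · # # # · · · · ·
    · · · # # # # · · · ·
    · · · # # # # # · · ·
    · · · # # # # # · · ·
    · · · # # # # # # · ·
    · · # # # # # # # # ·
    · · # # # # # # # # #
    · · # # # # # · · · ·
    · · · · · · · · · · ·

Result: 76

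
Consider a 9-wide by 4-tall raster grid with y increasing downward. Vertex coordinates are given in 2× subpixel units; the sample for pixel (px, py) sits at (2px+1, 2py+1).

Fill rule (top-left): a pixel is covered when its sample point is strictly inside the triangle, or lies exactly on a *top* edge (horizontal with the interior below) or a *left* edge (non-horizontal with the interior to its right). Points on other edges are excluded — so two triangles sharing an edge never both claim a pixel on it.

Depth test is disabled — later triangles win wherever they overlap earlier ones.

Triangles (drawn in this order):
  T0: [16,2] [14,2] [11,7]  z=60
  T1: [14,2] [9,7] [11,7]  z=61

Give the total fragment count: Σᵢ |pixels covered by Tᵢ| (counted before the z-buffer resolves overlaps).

T0:
  2·area = 10  (B↔C swapped to make it positive)
  edge (16, 2)→(11, 7): d=(-5,5) right/bottom  bias=-1
  edge (11, 7)→(14, 2): d=(3,-5) top-left  bias=+0
  edge (14, 2)→(16, 2): d=(2,0) top-left  bias=+0
    (8,0)@(17, 1): e=[0,12,-2] → .  [on edge]
    (7,1)@(15, 3): e=[0,8,2] → .  [on edge]
    (6,2)@(13, 5): e=[0,4,6] → .  [on edge]
    (5,3)@(11, 7): e=[0,0,10] → .  [on edge]
  covered (0 px):
    . . . . . . . . .
    . . . . . . . . .
    . . . . . . . . .
    . . . . . . . . .
T1:
  2·area = 10  (B↔C swapped to make it positive)
  edge (14, 2)→(11, 7): d=(-3,5) right/bottom  bias=-1
  edge (11, 7)→(9, 7): d=(-2,0) right/bottom  bias=-1
  edge (9, 7)→(14, 2): d=(5,-5) top-left  bias=+0
    (7,0)@(15, 1): e=[-2,12,0] → .  [on edge]
    (6,1)@(13, 3): e=[2,8,0] → X  [on edge]
    (7,1)@(15, 3): e=[-8,8,10] → .
    (5,2)@(11, 5): e=[6,4,0] → X  [on edge]
    (6,2)@(13, 5): e=[-4,4,10] → .
    (0,3)@(1, 7): e=[50,0,-40] → .  [on edge]
    (1,3)@(3, 7): e=[40,0,-30] → .  [on edge]
    (2,3)@(5, 7): e=[30,0,-20] → .  [on edge]
    (3,3)@(7, 7): e=[20,0,-10] → .  [on edge]
    (4,3)@(9, 7): e=[10,0,0] → .  [on edge]
    (5,3)@(11, 7): e=[0,0,10] → .  [on edge]
    (6,3)@(13, 7): e=[-10,0,20] → .  [on edge]
    (7,3)@(15, 7): e=[-20,0,30] → .  [on edge]
    (8,3)@(17, 7): e=[-30,0,40] → .  [on edge]
  covered (2 px):
    . . . . . . . . .
    . . . . . . X . .
    . . . . . X . . .
    . . . . . . . . .

Answer: 2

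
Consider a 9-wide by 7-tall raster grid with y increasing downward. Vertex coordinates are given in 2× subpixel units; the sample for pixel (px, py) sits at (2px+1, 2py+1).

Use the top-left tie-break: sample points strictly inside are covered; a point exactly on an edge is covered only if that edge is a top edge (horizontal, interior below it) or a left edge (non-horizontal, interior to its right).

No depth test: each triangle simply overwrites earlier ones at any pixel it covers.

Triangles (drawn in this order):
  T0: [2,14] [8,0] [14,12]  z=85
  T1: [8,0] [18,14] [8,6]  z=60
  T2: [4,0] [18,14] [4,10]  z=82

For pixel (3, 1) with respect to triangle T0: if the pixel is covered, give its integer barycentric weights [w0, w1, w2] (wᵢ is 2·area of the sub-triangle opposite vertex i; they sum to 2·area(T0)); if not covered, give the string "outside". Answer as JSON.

T0:
  2·area = 156
  edge (2, 14)→(8, 0): d=(6,-14) top-left  bias=+0
  edge (8, 0)→(14, 12): d=(6,12) right/bottom  bias=-1
  edge (14, 12)→(2, 14): d=(-12,2) right/bottom  bias=-1
    (3,1)@(7, 3): e=[4,30,122] → X
    (4,1)@(9, 3): e=[32,6,118] → X
    (5,1)@(11, 3): e=[60,-18,114] → .
    (3,2)@(7, 5): e=[16,42,98] → X
    (5,2)@(11, 5): e=[72,-6,90] → .
    (2,3)@(5, 7): e=[0,78,78] → X  [on edge]
    (5,3)@(11, 7): e=[84,6,66] → X
    (6,3)@(13, 7): e=[112,-18,62] → .
    (2,4)@(5, 9): e=[12,90,54] → X
    (6,4)@(13, 9): e=[124,-6,38] → .
    (2,5)@(5, 11): e=[24,102,30] → X
    (6,5)@(13, 11): e=[136,6,14] → X
  covered (20 px):
    . . . . . . . . .
    . . . X X . . . .
    . . . X X . . . .
    . . X X X X . . .
    . . X X X X . . .
    . . X X X X X . .
    . X X X . . . . .
T1:
  2·area = 60
  edge (8, 0)→(18, 14): d=(10,14) right/bottom  bias=-1
  edge (18, 14)→(8, 6): d=(-10,-8) top-left  bias=+0
  edge (8, 6)→(8, 0): d=(0,-6) top-left  bias=+0
    (4,1)@(9, 3): e=[16,38,6] → X
    (5,1)@(11, 3): e=[-12,54,18] → .
    (4,2)@(9, 5): e=[36,18,6] → X
    (5,2)@(11, 5): e=[8,34,18] → X
    (6,2)@(13, 5): e=[-20,50,30] → .
    (4,3)@(9, 7): e=[56,-2,6] → .
    (5,3)@(11, 7): e=[28,14,18] → X
    (6,3)@(13, 7): e=[0,30,30] → .  [on edge]
    (5,4)@(11, 9): e=[48,-6,18] → .
    (6,4)@(13, 9): e=[20,10,30] → X
    (7,4)@(15, 9): e=[-8,26,42] → .
    (6,5)@(13, 11): e=[40,-10,30] → .
  covered (7 px):
    . . . . . . . . .
    . . . . X . . . .
    . . . . X X . . .
    . . . . . X . . .
    . . . . . . X . .
    . . . . . . . X .
    . . . . . . . . X
T2:
  2·area = 140
  edge (4, 0)→(18, 14): d=(14,14) right/bottom  bias=-1
  edge (18, 14)→(4, 10): d=(-14,-4) top-left  bias=+0
  edge (4, 10)→(4, 0): d=(0,-10) top-left  bias=+0
    (2,0)@(5, 1): e=[0,130,10] → .  [on edge]
    (2,1)@(5, 3): e=[28,102,10] → X
    (3,1)@(7, 3): e=[0,110,30] → .  [on edge]
    (2,2)@(5, 5): e=[56,74,10] → X
    (3,2)@(7, 5): e=[28,82,30] → X
    (4,2)@(9, 5): e=[0,90,50] → .  [on edge]
    (2,3)@(5, 7): e=[84,46,10] → X
    (4,3)@(9, 7): e=[28,62,50] → X
    (5,3)@(11, 7): e=[0,70,70] → .  [on edge]
    (2,4)@(5, 9): e=[112,18,10] → X
    (5,4)@(11, 9): e=[28,42,70] → X
    (6,4)@(13, 9): e=[0,50,90] → .  [on edge]
    (7,5)@(15, 11): e=[0,30,110] → .  [on edge]
    (8,6)@(17, 13): e=[0,10,130] → .  [on edge]
  covered (14 px):
    . . . . . . . . .
    . . X . . . . . .
    . . X X . . . . .
    . . X X X . . . .
    . . X X X X . . .
    . . . . X X X . .
    . . . . . . . X .

Answer: [30,122,4]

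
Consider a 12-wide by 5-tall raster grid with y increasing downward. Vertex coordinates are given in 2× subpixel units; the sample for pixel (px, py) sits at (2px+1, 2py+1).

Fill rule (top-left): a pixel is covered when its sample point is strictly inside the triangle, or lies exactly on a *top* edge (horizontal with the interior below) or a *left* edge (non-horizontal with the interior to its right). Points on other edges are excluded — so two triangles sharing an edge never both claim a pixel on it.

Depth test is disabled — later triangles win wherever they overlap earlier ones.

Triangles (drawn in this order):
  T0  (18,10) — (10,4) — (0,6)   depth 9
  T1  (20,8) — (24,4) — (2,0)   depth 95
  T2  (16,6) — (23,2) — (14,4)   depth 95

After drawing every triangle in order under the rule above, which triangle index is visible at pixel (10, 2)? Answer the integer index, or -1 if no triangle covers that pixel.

T0:
  2·area = 76  (B↔C swapped to make it positive)
  edge (18, 10)→(0, 6): d=(-18,-4) top-left  bias=+0
  edge (0, 6)→(10, 4): d=(10,-2) top-left  bias=+0
  edge (10, 4)→(18, 10): d=(8,6) right/bottom  bias=-1
    (7,1)@(15, 3): e=[114,0,-38] → .  [on edge]
    (2,2)@(5, 5): e=[38,0,38] → X  [on edge]
    (3,2)@(7, 5): e=[46,4,26] → X
    (4,2)@(9, 5): e=[54,8,14] → X
    (5,2)@(11, 5): e=[62,12,2] → X
    (6,2)@(13, 5): e=[70,16,-10] → .
    (2,3)@(5, 7): e=[2,20,54] → X
    (6,3)@(13, 7): e=[34,36,6] → X
    (7,3)@(15, 7): e=[42,40,-6] → .
    (2,4)@(5, 9): e=[-34,40,70] → .
    (3,4)@(7, 9): e=[-26,44,58] → .
    (4,4)@(9, 9): e=[-18,48,46] → .
  covered (10 px):
    . . . . . . . . . . . .
    . . . . . . . . . . . .
    . . X X X X . . . . . .
    . . X X X X X . . . . .
    . . . . . . . X . . . .
T1:
  2·area = 104  (B↔C swapped to make it positive)
  edge (20, 8)→(2, 0): d=(-18,-8) top-left  bias=+0
  edge (2, 0)→(24, 4): d=(22,4) right/bottom  bias=-1
  edge (24, 4)→(20, 8): d=(-4,4) right/bottom  bias=-1
    (2,0)@(5, 1): e=[6,10,88] → X
    (3,0)@(7, 1): e=[22,2,80] → X
    (4,0)@(9, 1): e=[38,-6,72] → .
    (2,1)@(5, 3): e=[-30,54,80] → .
    (3,1)@(7, 3): e=[-14,46,72] → .
    (4,1)@(9, 3): e=[2,38,64] → X
    (5,1)@(11, 3): e=[18,30,56] → X
    (6,1)@(13, 3): e=[34,22,48] → X
    (7,1)@(15, 3): e=[50,14,40] → X
    (8,1)@(17, 3): e=[66,6,32] → X
    (9,1)@(19, 3): e=[82,-2,24] → .
    (4,2)@(9, 5): e=[-34,82,56] → .
    (11,2)@(23, 5): e=[78,26,0] → .  [on edge]
    (10,3)@(21, 7): e=[26,78,0] → .  [on edge]
    (9,4)@(19, 9): e=[-26,130,0] → .  [on edge]
  covered (12 px):
    . . X X . . . . . . . .
    . . . . X X X X X . . .
    . . . . . . . X X X X .
    . . . . . . . . . X . .
    . . . . . . . . . . . .
T2:
  2·area = 22  (B↔C swapped to make it positive)
  edge (16, 6)→(14, 4): d=(-2,-2) top-left  bias=+0
  edge (14, 4)→(23, 2): d=(9,-2) top-left  bias=+0
  edge (23, 2)→(16, 6): d=(-7,4) right/bottom  bias=-1
    (5,0)@(11, 1): e=[0,-33,55] → .  [on edge]
    (6,1)@(13, 3): e=[0,-11,33] → .  [on edge]
    (9,1)@(19, 3): e=[12,1,9] → X
    (10,1)@(21, 3): e=[16,5,1] → X
    (11,1)@(23, 3): e=[20,9,-7] → .
    (7,2)@(15, 5): e=[0,11,11] → X  [on edge]
    (8,2)@(17, 5): e=[4,15,3] → X
    (9,2)@(19, 5): e=[8,19,-5] → .
    (10,2)@(21, 5): e=[12,23,-13] → .
    (7,3)@(15, 7): e=[-4,29,-3] → .
    (8,3)@(17, 7): e=[0,33,-11] → .  [on edge]
    (9,4)@(19, 9): e=[0,55,-33] → .  [on edge]
  covered (4 px):
    . . . . . . . . . . . .
    . . . . . . . . . X X .
    . . . . . . . X X . . .
    . . . . . . . . . . . .
    . . . . . . . . . . . .

Z-buffer (winner per pixel, '.' = empty):
  . . 1 1 . . . . . . . .
  . . . . 1 1 1 1 1 2 2 .
  . . 0 0 0 0 . 2 2 1 1 .
  . . 0 0 0 0 0 . . 1 . .
  . . . . . . . 0 . . . .

Final: 1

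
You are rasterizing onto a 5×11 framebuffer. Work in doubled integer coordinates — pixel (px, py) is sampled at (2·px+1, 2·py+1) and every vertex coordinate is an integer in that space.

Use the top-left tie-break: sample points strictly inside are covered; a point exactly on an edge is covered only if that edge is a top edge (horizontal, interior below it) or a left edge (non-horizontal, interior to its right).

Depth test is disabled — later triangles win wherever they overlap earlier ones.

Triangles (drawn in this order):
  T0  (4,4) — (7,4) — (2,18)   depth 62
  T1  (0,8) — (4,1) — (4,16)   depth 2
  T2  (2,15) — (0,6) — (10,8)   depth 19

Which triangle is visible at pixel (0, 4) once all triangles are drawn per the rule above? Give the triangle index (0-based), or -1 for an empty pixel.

T0:
  2·area = 42
  edge (4, 4)→(7, 4): d=(3,0) top-left  bias=+0
  edge (7, 4)→(2, 18): d=(-5,14) right/bottom  bias=-1
  edge (2, 18)→(4, 4): d=(2,-14) top-left  bias=+0
    (2,2)@(5, 5): e=[3,23,16] → X
    (3,2)@(7, 5): e=[3,-5,44] → .
    (2,3)@(5, 7): e=[9,13,20] → X
    (3,3)@(7, 7): e=[9,-15,48] → .
    (2,4)@(5, 9): e=[15,3,24] → X
    (3,4)@(7, 9): e=[15,-25,52] → .
    (1,5)@(3, 11): e=[21,21,0] → X  [on edge]
    (2,5)@(5, 11): e=[21,-7,28] → .
    (1,6)@(3, 13): e=[27,11,4] → X
    (2,6)@(5, 13): e=[27,-17,32] → .
    (1,7)@(3, 15): e=[33,1,8] → X
    (2,7)@(5, 15): e=[33,-27,36] → .
  covered (6 px):
    . . . . .
    . . . . .
    . . X . .
    . . X . .
    . . X . .
    . X . . .
    . X . . .
    . X . . .
    . . . . .
    . . . . .
    . . . . .
T1:
  2·area = 60
  edge (0, 8)→(4, 1): d=(4,-7) top-left  bias=+0
  edge (4, 1)→(4, 16): d=(0,15) right/bottom  bias=-1
  edge (4, 16)→(0, 8): d=(-4,-8) top-left  bias=+0
    (1,1)@(3, 3): e=[1,15,44] → X
    (2,1)@(5, 3): e=[15,-15,60] → .
    (1,2)@(3, 5): e=[9,15,36] → X
    (2,2)@(5, 5): e=[23,-15,52] → .
    (0,3)@(1, 7): e=[3,45,12] → X
    (2,3)@(5, 7): e=[31,-15,44] → .
    (0,4)@(1, 9): e=[11,45,4] → X
    (2,4)@(5, 9): e=[39,-15,36] → .
    (0,5)@(1, 11): e=[19,45,-4] → .
    (1,5)@(3, 11): e=[33,15,12] → X
    (2,5)@(5, 11): e=[47,-15,28] → .
    (1,6)@(3, 13): e=[41,15,4] → X
  covered (8 px):
    . . . . .
    . X . . .
    . X . . .
    X X . . .
    X X . . .
    . X . . .
    . X . . .
    . . . . .
    . . . . .
    . . . . .
    . . . . .
T2:
  2·area = 86
  edge (2, 15)→(0, 6): d=(-2,-9) top-left  bias=+0
  edge (0, 6)→(10, 8): d=(10,2) right/bottom  bias=-1
  edge (10, 8)→(2, 15): d=(-8,7) right/bottom  bias=-1
    (0,3)@(1, 7): e=[7,8,71] → X
    (1,3)@(3, 7): e=[25,4,57] → X
    (2,3)@(5, 7): e=[43,0,43] → .  [on edge]
    (0,4)@(1, 9): e=[3,28,55] → X
    (2,4)@(5, 9): e=[39,20,27] → X
    (3,4)@(7, 9): e=[57,16,13] → X
    (4,4)@(9, 9): e=[75,12,-1] → .
    (0,5)@(1, 11): e=[-1,48,39] → .
    (1,5)@(3, 11): e=[17,44,25] → X
    (3,5)@(7, 11): e=[53,36,-3] → .
    (1,6)@(3, 13): e=[13,64,9] → X
    (2,6)@(5, 13): e=[31,60,-5] → .
  covered (9 px):
    . . . . .
    . . . . .
    . . . . .
    X X . . .
    X X X X .
    . X X . .
    . X . . .
    . . . . .
    . . . . .
    . . . . .
    . . . . .

Z-buffer (winner per pixel, '.' = empty):
  . . . . .
  . 1 . . .
  . 1 0 . .
  2 2 0 . .
  2 2 2 2 .
  . 2 2 . .
  . 2 . . .
  . 0 . . .
  . . . . .
  . . . . .
  . . . . .

Answer: 2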